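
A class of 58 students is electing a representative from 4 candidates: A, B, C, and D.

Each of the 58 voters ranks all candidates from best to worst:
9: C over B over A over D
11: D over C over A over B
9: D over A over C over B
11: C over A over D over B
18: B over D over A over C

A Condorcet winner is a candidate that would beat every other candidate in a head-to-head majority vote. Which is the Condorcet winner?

D

D vs A: 38–20
D vs B: 31–27
D vs C: 38–20
D beats every other candidate.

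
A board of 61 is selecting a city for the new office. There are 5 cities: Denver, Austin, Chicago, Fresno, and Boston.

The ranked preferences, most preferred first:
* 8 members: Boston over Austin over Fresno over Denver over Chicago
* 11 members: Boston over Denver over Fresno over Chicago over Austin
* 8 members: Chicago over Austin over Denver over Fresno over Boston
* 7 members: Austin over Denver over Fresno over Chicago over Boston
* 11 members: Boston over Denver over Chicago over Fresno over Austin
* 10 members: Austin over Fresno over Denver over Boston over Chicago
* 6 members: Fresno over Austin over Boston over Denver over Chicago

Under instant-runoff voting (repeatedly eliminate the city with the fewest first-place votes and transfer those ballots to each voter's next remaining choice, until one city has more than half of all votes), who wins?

Round 1: Denver 0, Austin 17, Chicago 8, Fresno 6, Boston 30. Denver eliminated.
Round 2: Austin 17, Chicago 8, Fresno 6, Boston 30. Fresno eliminated.
Round 3: Austin 23, Chicago 8, Boston 30. Chicago eliminated.
Round 4: Austin 31, Boston 30. Austin has a majority (≥31).

Austin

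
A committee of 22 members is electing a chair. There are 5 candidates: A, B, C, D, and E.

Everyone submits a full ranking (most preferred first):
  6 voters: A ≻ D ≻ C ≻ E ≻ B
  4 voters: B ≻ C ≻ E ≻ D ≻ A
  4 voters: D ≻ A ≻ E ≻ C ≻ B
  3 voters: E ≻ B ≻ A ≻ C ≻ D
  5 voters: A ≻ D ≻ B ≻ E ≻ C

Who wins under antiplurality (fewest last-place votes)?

E

Last-place votes: A 4, B 10, C 5, D 3, E 0.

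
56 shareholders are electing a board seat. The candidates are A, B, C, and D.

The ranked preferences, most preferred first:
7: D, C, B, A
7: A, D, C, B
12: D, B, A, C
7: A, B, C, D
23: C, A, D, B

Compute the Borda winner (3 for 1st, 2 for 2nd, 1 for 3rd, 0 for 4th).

A

A: 7×0 + 7×3 + 12×1 + 7×3 + 23×2 = 100
B: 7×1 + 7×0 + 12×2 + 7×2 + 23×0 = 45
C: 7×2 + 7×1 + 12×0 + 7×1 + 23×3 = 97
D: 7×3 + 7×2 + 12×3 + 7×0 + 23×1 = 94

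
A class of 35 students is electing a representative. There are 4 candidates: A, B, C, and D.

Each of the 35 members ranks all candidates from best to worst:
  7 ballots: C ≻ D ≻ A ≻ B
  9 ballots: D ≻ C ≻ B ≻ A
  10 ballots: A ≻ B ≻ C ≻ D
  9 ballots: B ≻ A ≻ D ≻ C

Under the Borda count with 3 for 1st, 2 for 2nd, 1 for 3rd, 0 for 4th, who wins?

A: 7×1 + 9×0 + 10×3 + 9×2 = 55
B: 7×0 + 9×1 + 10×2 + 9×3 = 56
C: 7×3 + 9×2 + 10×1 + 9×0 = 49
D: 7×2 + 9×3 + 10×0 + 9×1 = 50

B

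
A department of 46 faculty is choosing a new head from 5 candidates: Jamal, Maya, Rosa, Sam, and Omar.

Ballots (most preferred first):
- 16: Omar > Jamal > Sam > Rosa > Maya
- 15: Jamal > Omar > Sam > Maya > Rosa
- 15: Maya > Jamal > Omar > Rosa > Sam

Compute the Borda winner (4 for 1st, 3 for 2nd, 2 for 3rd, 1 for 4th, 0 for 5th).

Jamal: 16×3 + 15×4 + 15×3 = 153
Maya: 16×0 + 15×1 + 15×4 = 75
Rosa: 16×1 + 15×0 + 15×1 = 31
Sam: 16×2 + 15×2 + 15×0 = 62
Omar: 16×4 + 15×3 + 15×2 = 139

Jamal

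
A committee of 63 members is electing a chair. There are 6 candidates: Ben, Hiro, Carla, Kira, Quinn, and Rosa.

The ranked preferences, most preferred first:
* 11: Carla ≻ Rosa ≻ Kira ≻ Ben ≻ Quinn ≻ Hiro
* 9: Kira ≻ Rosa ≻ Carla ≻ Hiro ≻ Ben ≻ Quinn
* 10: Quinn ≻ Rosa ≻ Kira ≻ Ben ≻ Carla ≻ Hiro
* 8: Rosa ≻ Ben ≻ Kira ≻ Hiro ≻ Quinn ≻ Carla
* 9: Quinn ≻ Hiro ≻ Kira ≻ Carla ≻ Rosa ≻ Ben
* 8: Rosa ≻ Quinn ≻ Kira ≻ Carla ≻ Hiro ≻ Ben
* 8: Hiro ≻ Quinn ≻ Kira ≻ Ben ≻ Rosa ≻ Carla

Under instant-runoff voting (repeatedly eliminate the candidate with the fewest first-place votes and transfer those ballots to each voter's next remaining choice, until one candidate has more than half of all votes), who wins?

Rosa

Round 1: Ben 0, Hiro 8, Carla 11, Kira 9, Quinn 19, Rosa 16. Ben eliminated.
Round 2: Hiro 8, Carla 11, Kira 9, Quinn 19, Rosa 16. Hiro eliminated.
Round 3: Carla 11, Kira 9, Quinn 27, Rosa 16. Kira eliminated.
Round 4: Carla 11, Quinn 27, Rosa 25. Carla eliminated.
Round 5: Quinn 27, Rosa 36. Rosa has a majority (≥32).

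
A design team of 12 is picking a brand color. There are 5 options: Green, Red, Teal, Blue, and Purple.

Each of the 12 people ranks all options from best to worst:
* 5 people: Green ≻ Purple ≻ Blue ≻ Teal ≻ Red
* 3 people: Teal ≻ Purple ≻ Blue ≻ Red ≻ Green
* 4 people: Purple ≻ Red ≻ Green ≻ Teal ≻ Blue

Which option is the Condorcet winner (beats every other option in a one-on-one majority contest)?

Purple

Purple vs Green: 7–5
Purple vs Red: 12–0
Purple vs Teal: 9–3
Purple vs Blue: 12–0
Purple beats every other option.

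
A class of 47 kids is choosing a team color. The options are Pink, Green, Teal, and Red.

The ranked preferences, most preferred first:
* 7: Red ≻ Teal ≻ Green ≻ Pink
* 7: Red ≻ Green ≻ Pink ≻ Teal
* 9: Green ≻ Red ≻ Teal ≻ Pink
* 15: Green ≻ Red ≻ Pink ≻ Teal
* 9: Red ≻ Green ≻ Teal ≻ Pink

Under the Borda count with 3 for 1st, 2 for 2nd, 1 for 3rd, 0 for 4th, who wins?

Red

Pink: 7×0 + 7×1 + 9×0 + 15×1 + 9×0 = 22
Green: 7×1 + 7×2 + 9×3 + 15×3 + 9×2 = 111
Teal: 7×2 + 7×0 + 9×1 + 15×0 + 9×1 = 32
Red: 7×3 + 7×3 + 9×2 + 15×2 + 9×3 = 117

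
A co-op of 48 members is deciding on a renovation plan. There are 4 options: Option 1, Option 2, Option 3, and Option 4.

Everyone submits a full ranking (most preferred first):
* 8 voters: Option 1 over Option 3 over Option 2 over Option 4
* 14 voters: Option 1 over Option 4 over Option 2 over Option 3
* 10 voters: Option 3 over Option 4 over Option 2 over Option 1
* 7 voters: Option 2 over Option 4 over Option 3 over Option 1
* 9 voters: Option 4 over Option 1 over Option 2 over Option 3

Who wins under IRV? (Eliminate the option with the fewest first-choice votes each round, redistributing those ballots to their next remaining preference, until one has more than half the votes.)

Option 4

Round 1: Option 1 22, Option 2 7, Option 3 10, Option 4 9. Option 2 eliminated.
Round 2: Option 1 22, Option 3 10, Option 4 16. Option 3 eliminated.
Round 3: Option 1 22, Option 4 26. Option 4 has a majority (≥25).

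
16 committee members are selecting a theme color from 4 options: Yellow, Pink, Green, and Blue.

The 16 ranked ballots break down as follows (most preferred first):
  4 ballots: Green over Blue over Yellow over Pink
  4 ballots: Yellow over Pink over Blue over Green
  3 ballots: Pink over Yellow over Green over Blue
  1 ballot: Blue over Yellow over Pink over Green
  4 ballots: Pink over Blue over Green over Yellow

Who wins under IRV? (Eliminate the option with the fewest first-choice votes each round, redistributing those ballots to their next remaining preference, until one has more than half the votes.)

Yellow

Round 1: Yellow 4, Pink 7, Green 4, Blue 1. Blue eliminated.
Round 2: Yellow 5, Pink 7, Green 4. Green eliminated.
Round 3: Yellow 9, Pink 7. Yellow has a majority (≥9).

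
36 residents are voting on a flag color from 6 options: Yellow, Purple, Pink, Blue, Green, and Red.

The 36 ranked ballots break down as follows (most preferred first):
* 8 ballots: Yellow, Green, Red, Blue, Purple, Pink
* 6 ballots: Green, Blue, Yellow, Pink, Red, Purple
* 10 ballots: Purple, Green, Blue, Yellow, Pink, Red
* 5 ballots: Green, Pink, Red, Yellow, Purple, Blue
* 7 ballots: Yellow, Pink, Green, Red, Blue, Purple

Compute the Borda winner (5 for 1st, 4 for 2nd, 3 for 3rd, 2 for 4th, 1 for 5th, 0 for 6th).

Green

Yellow: 8×5 + 6×3 + 10×2 + 5×2 + 7×5 = 123
Purple: 8×1 + 6×0 + 10×5 + 5×1 + 7×0 = 63
Pink: 8×0 + 6×2 + 10×1 + 5×4 + 7×4 = 70
Blue: 8×2 + 6×4 + 10×3 + 5×0 + 7×1 = 77
Green: 8×4 + 6×5 + 10×4 + 5×5 + 7×3 = 148
Red: 8×3 + 6×1 + 10×0 + 5×3 + 7×2 = 59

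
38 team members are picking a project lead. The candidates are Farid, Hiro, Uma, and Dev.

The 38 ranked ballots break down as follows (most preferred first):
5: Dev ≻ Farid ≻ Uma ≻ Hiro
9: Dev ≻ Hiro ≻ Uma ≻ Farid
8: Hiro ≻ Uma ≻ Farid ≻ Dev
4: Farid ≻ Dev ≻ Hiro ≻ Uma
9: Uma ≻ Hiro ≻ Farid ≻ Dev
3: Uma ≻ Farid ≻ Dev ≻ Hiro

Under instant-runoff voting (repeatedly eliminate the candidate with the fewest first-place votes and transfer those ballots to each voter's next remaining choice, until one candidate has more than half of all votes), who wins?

Round 1: Farid 4, Hiro 8, Uma 12, Dev 14. Farid eliminated.
Round 2: Hiro 8, Uma 12, Dev 18. Hiro eliminated.
Round 3: Uma 20, Dev 18. Uma has a majority (≥20).

Uma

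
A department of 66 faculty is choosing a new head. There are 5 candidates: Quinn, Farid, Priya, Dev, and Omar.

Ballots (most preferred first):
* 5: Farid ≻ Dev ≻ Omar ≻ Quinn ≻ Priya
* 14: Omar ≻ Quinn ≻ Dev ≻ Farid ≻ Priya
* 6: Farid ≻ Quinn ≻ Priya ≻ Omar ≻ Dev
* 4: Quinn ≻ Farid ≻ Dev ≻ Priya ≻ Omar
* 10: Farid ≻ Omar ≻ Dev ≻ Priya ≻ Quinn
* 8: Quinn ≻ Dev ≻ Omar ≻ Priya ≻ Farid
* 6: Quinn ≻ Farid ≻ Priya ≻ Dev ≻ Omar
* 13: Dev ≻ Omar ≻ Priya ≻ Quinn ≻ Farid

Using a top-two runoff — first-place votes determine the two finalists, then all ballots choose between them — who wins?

Round 1 first-place votes: Quinn 18, Farid 21, Priya 0, Dev 13, Omar 14. Farid and Quinn advance.
Runoff: Farid is ranked above Quinn on 21 ballots, Quinn above Farid on 45.

Quinn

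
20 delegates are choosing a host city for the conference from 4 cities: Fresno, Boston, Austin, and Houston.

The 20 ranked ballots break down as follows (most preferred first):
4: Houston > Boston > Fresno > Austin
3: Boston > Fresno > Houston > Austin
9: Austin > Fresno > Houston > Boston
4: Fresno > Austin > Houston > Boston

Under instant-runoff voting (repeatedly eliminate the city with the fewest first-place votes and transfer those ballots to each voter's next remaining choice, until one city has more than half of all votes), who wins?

Fresno

Round 1: Fresno 4, Boston 3, Austin 9, Houston 4. Boston eliminated.
Round 2: Fresno 7, Austin 9, Houston 4. Houston eliminated.
Round 3: Fresno 11, Austin 9. Fresno has a majority (≥11).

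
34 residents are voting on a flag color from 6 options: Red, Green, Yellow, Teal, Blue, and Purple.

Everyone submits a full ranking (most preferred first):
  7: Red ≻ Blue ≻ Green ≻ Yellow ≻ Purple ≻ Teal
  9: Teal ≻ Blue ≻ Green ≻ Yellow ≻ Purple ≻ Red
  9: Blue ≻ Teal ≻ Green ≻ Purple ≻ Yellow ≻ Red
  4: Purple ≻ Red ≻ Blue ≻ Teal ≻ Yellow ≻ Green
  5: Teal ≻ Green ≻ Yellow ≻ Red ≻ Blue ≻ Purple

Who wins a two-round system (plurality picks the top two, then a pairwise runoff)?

Round 1 first-place votes: Red 7, Green 0, Yellow 0, Teal 14, Blue 9, Purple 4. Teal and Blue advance.
Runoff: Teal is ranked above Blue on 14 ballots, Blue above Teal on 20.

Blue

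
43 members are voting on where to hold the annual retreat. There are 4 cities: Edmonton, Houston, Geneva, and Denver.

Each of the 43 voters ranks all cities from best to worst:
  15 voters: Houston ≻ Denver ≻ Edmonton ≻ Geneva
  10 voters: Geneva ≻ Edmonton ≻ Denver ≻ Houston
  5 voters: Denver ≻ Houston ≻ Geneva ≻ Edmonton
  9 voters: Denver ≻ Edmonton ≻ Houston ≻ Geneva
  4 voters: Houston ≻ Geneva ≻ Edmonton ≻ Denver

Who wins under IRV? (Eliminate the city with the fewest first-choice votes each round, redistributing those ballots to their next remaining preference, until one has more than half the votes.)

Round 1: Edmonton 0, Houston 19, Geneva 10, Denver 14. Edmonton eliminated.
Round 2: Houston 19, Geneva 10, Denver 14. Geneva eliminated.
Round 3: Houston 19, Denver 24. Denver has a majority (≥22).

Denver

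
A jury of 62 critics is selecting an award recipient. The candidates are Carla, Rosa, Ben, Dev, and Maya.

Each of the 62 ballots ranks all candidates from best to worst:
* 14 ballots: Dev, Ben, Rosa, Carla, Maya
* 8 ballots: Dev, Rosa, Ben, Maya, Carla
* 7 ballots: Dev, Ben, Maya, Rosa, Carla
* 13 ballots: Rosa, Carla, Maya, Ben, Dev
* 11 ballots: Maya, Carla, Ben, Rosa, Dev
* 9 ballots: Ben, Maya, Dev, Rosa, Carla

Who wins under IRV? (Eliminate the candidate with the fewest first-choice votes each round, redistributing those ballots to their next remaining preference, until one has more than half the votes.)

Round 1: Carla 0, Rosa 13, Ben 9, Dev 29, Maya 11. Carla eliminated.
Round 2: Rosa 13, Ben 9, Dev 29, Maya 11. Ben eliminated.
Round 3: Rosa 13, Dev 29, Maya 20. Rosa eliminated.
Round 4: Dev 29, Maya 33. Maya has a majority (≥32).

Maya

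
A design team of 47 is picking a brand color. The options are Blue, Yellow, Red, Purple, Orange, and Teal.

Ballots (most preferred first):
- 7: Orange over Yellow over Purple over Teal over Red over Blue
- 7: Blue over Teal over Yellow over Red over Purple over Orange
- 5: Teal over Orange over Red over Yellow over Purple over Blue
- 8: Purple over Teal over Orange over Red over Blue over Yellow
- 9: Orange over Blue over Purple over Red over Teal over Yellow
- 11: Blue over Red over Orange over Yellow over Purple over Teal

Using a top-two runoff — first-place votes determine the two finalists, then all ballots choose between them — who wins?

Round 1 first-place votes: Blue 18, Yellow 0, Red 0, Purple 8, Orange 16, Teal 5. Blue and Orange advance.
Runoff: Blue is ranked above Orange on 18 ballots, Orange above Blue on 29.

Orange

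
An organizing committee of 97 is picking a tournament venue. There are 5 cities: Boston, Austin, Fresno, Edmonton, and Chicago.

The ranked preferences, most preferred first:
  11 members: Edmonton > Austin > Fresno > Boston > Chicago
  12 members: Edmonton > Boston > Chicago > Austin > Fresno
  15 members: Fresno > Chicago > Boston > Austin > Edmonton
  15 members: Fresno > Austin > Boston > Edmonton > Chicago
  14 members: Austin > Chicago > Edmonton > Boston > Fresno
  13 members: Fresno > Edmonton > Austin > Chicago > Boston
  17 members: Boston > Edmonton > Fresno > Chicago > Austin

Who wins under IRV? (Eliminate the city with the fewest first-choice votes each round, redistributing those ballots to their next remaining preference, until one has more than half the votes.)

Round 1: Boston 17, Austin 14, Fresno 43, Edmonton 23, Chicago 0. Chicago eliminated.
Round 2: Boston 17, Austin 14, Fresno 43, Edmonton 23. Austin eliminated.
Round 3: Boston 17, Fresno 43, Edmonton 37. Boston eliminated.
Round 4: Fresno 43, Edmonton 54. Edmonton has a majority (≥49).

Edmonton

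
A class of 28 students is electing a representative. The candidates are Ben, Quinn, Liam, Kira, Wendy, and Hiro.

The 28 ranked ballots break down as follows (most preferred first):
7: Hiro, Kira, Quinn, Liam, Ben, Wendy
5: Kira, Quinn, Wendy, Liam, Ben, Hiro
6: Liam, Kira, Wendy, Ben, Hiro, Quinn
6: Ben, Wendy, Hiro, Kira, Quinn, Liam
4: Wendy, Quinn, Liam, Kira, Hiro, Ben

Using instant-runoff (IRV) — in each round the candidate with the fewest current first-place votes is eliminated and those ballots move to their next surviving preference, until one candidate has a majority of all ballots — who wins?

Round 1: Ben 6, Quinn 0, Liam 6, Kira 5, Wendy 4, Hiro 7. Quinn eliminated.
Round 2: Ben 6, Liam 6, Kira 5, Wendy 4, Hiro 7. Wendy eliminated.
Round 3: Ben 6, Liam 10, Kira 5, Hiro 7. Kira eliminated.
Round 4: Ben 6, Liam 15, Hiro 7. Liam has a majority (≥15).

Liam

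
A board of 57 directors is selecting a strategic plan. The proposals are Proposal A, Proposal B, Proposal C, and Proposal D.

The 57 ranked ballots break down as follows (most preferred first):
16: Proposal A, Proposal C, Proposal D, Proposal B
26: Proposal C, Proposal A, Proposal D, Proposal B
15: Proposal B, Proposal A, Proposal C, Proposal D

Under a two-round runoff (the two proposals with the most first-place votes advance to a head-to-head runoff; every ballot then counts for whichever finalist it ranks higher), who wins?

Round 1 first-place votes: Proposal A 16, Proposal B 15, Proposal C 26, Proposal D 0. Proposal C and Proposal A advance.
Runoff: Proposal C is ranked above Proposal A on 26 ballots, Proposal A above Proposal C on 31.

Proposal A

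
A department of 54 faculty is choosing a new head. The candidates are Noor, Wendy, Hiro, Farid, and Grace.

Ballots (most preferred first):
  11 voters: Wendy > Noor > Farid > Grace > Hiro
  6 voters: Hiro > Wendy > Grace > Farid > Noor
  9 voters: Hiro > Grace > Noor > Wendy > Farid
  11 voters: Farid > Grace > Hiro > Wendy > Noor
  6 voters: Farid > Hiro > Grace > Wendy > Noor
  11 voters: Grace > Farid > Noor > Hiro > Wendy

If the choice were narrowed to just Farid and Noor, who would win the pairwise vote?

Farid is ranked above Noor on 34 ballots; Noor above Farid on 20.

Farid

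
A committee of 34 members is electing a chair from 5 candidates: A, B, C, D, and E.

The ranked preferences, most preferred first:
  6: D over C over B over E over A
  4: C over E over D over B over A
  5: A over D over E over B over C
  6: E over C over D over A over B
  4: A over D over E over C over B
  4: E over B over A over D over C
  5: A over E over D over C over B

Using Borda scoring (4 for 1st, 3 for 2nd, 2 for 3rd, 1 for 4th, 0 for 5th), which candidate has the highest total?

E

A: 6×0 + 4×0 + 5×4 + 6×1 + 4×4 + 4×2 + 5×4 = 70
B: 6×2 + 4×1 + 5×1 + 6×0 + 4×0 + 4×3 + 5×0 = 33
C: 6×3 + 4×4 + 5×0 + 6×3 + 4×1 + 4×0 + 5×1 = 61
D: 6×4 + 4×2 + 5×3 + 6×2 + 4×3 + 4×1 + 5×2 = 85
E: 6×1 + 4×3 + 5×2 + 6×4 + 4×2 + 4×4 + 5×3 = 91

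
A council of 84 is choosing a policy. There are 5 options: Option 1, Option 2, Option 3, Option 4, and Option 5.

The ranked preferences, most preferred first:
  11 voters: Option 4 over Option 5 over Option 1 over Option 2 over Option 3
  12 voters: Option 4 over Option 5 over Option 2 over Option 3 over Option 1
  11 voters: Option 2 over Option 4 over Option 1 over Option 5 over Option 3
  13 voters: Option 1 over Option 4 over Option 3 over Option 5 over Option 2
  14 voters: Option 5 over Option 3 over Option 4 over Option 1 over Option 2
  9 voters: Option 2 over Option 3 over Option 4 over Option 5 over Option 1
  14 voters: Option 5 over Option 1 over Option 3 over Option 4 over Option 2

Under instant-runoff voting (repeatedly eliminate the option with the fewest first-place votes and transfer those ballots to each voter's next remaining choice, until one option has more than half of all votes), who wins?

Option 4

Round 1: Option 1 13, Option 2 20, Option 3 0, Option 4 23, Option 5 28. Option 3 eliminated.
Round 2: Option 1 13, Option 2 20, Option 4 23, Option 5 28. Option 1 eliminated.
Round 3: Option 2 20, Option 4 36, Option 5 28. Option 2 eliminated.
Round 4: Option 4 56, Option 5 28. Option 4 has a majority (≥43).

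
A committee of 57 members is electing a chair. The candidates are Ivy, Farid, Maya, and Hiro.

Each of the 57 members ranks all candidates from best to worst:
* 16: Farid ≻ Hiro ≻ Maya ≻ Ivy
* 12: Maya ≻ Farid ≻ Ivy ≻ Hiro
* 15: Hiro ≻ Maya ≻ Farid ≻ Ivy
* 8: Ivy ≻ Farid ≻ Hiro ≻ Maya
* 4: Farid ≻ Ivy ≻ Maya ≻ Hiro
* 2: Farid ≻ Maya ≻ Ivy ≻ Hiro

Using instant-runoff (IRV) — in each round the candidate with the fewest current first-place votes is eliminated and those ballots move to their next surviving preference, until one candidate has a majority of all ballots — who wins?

Round 1: Ivy 8, Farid 22, Maya 12, Hiro 15. Ivy eliminated.
Round 2: Farid 30, Maya 12, Hiro 15. Farid has a majority (≥29).

Farid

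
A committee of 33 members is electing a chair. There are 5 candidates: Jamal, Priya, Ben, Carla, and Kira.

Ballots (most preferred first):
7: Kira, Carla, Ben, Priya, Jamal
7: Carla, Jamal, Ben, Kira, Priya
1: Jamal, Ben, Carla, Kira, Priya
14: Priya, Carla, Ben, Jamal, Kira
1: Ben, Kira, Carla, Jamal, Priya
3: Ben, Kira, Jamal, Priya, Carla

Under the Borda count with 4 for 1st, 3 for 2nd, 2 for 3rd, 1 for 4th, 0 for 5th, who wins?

Jamal: 7×0 + 7×3 + 1×4 + 14×1 + 1×1 + 3×2 = 46
Priya: 7×1 + 7×0 + 1×0 + 14×4 + 1×0 + 3×1 = 66
Ben: 7×2 + 7×2 + 1×3 + 14×2 + 1×4 + 3×4 = 75
Carla: 7×3 + 7×4 + 1×2 + 14×3 + 1×2 + 3×0 = 95
Kira: 7×4 + 7×1 + 1×1 + 14×0 + 1×3 + 3×3 = 48

Carla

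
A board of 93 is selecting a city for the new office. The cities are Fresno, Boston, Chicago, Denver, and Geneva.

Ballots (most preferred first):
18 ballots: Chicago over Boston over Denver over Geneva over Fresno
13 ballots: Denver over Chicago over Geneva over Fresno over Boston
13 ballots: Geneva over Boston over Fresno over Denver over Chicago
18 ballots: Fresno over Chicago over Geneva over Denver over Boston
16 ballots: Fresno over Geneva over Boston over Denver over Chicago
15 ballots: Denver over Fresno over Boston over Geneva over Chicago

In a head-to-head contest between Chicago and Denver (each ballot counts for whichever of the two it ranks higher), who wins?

Chicago is ranked above Denver on 36 ballots; Denver above Chicago on 57.

Denver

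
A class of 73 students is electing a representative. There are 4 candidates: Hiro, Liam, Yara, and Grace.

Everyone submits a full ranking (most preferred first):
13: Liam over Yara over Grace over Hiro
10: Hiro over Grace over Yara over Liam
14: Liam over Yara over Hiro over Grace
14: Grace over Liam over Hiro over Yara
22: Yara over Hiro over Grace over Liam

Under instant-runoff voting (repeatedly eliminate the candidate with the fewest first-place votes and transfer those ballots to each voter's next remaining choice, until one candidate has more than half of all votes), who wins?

Grace

Round 1: Hiro 10, Liam 27, Yara 22, Grace 14. Hiro eliminated.
Round 2: Liam 27, Yara 22, Grace 24. Yara eliminated.
Round 3: Liam 27, Grace 46. Grace has a majority (≥37).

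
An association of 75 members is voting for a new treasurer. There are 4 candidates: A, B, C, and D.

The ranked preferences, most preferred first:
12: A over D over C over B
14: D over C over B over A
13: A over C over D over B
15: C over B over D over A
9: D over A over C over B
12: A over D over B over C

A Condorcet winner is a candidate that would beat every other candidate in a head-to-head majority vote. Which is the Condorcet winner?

D

D vs A: 38–37
D vs B: 60–15
D vs C: 47–28
D beats every other candidate.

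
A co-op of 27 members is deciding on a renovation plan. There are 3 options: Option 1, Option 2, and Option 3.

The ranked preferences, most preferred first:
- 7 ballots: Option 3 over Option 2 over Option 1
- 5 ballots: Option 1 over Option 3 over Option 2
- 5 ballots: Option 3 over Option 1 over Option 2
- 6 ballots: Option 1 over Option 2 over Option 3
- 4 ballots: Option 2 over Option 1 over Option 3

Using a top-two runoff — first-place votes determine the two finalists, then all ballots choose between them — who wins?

Round 1 first-place votes: Option 1 11, Option 2 4, Option 3 12. Option 3 and Option 1 advance.
Runoff: Option 3 is ranked above Option 1 on 12 ballots, Option 1 above Option 3 on 15.

Option 1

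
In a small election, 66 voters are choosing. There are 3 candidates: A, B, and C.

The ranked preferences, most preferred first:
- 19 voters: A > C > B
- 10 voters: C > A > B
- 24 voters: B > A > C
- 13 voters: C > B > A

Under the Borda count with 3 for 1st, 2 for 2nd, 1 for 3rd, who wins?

A: 19×3 + 10×2 + 24×2 + 13×1 = 138
B: 19×1 + 10×1 + 24×3 + 13×2 = 127
C: 19×2 + 10×3 + 24×1 + 13×3 = 131

A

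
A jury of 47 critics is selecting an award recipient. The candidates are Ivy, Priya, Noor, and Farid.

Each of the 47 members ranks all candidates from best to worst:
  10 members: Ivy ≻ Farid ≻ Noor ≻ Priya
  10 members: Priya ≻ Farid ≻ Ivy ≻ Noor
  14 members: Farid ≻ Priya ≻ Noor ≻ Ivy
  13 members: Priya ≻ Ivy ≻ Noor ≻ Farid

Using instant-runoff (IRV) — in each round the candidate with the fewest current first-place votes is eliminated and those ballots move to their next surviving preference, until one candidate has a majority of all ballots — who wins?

Round 1: Ivy 10, Priya 23, Noor 0, Farid 14. Noor eliminated.
Round 2: Ivy 10, Priya 23, Farid 14. Ivy eliminated.
Round 3: Priya 23, Farid 24. Farid has a majority (≥24).

Farid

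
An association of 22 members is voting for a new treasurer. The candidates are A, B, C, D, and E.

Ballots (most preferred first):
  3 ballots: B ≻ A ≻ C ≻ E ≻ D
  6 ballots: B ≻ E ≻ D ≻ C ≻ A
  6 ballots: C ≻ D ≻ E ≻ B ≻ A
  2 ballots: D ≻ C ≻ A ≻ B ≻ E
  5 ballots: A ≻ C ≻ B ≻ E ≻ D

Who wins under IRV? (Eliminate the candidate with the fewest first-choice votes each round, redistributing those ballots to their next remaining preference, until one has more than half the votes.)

Round 1: A 5, B 9, C 6, D 2, E 0. E eliminated.
Round 2: A 5, B 9, C 6, D 2. D eliminated.
Round 3: A 5, B 9, C 8. A eliminated.
Round 4: B 9, C 13. C has a majority (≥12).

C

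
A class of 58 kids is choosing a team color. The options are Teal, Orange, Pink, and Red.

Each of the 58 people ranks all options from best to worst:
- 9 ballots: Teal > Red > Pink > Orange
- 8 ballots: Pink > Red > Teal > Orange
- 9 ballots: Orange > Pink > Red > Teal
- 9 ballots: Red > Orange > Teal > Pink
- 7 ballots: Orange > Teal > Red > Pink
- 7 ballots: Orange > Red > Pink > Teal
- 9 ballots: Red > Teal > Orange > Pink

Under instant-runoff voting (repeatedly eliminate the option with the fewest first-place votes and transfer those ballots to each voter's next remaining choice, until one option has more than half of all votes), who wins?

Red

Round 1: Teal 9, Orange 23, Pink 8, Red 18. Pink eliminated.
Round 2: Teal 9, Orange 23, Red 26. Teal eliminated.
Round 3: Orange 23, Red 35. Red has a majority (≥30).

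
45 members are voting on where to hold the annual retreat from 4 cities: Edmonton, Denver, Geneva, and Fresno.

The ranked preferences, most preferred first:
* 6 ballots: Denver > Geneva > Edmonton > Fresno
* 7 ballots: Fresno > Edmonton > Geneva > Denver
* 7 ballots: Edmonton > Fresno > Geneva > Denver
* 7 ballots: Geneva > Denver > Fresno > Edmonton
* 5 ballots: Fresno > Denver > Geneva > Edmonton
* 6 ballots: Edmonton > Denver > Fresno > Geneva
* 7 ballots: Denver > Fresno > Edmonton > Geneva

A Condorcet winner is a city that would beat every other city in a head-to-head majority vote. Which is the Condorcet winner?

Denver vs Edmonton: 25–20
Denver vs Geneva: 24–21
Denver vs Fresno: 26–19
Denver beats every other city.

Denver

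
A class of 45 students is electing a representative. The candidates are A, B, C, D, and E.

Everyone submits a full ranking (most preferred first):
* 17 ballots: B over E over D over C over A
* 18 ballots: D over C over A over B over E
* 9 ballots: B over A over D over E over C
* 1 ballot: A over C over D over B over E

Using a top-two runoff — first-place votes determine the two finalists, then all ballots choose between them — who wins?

Round 1 first-place votes: A 1, B 26, C 0, D 18, E 0. B and D advance.
Runoff: B is ranked above D on 26 ballots, D above B on 19.

B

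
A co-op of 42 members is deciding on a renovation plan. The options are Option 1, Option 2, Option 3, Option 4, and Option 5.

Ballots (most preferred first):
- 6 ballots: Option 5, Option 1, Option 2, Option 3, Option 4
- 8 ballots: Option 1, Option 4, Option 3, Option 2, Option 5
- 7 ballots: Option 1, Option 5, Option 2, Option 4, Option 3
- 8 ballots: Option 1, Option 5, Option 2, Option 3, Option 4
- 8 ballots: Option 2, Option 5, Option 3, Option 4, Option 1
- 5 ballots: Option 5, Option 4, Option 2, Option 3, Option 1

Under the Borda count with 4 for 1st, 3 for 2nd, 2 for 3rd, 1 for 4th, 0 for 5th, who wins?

Option 1: 6×3 + 8×4 + 7×4 + 8×4 + 8×0 + 5×0 = 110
Option 2: 6×2 + 8×1 + 7×2 + 8×2 + 8×4 + 5×2 = 92
Option 3: 6×1 + 8×2 + 7×0 + 8×1 + 8×2 + 5×1 = 51
Option 4: 6×0 + 8×3 + 7×1 + 8×0 + 8×1 + 5×3 = 54
Option 5: 6×4 + 8×0 + 7×3 + 8×3 + 8×3 + 5×4 = 113

Option 5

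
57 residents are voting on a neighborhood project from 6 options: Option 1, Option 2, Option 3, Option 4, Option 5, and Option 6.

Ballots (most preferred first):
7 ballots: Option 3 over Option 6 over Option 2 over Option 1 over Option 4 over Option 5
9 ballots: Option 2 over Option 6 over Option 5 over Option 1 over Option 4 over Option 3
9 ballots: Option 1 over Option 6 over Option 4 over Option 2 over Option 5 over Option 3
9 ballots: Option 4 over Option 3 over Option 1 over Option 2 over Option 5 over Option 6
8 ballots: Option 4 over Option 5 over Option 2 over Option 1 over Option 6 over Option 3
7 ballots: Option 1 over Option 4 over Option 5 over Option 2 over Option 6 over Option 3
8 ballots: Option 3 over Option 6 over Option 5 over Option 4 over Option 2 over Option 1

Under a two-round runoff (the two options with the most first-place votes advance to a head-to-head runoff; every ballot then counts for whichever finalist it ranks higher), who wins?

Option 1

Round 1 first-place votes: Option 1 16, Option 2 9, Option 3 15, Option 4 17, Option 5 0, Option 6 0. Option 4 and Option 1 advance.
Runoff: Option 4 is ranked above Option 1 on 25 ballots, Option 1 above Option 4 on 32.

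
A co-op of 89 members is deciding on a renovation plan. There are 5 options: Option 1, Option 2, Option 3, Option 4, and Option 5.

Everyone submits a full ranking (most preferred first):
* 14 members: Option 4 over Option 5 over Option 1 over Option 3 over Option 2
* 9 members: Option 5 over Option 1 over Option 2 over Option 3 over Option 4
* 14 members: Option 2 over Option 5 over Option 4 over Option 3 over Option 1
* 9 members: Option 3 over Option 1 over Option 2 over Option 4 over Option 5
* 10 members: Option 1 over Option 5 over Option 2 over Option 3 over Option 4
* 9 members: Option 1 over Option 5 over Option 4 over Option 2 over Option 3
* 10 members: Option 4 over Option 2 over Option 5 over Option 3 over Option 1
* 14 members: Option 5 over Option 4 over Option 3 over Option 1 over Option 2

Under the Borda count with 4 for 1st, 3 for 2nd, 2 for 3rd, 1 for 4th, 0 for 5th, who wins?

Option 5

Option 1: 14×2 + 9×3 + 14×0 + 9×3 + 10×4 + 9×4 + 10×0 + 14×1 = 172
Option 2: 14×0 + 9×2 + 14×4 + 9×2 + 10×2 + 9×1 + 10×3 + 14×0 = 151
Option 3: 14×1 + 9×1 + 14×1 + 9×4 + 10×1 + 9×0 + 10×1 + 14×2 = 121
Option 4: 14×4 + 9×0 + 14×2 + 9×1 + 10×0 + 9×2 + 10×4 + 14×3 = 193
Option 5: 14×3 + 9×4 + 14×3 + 9×0 + 10×3 + 9×3 + 10×2 + 14×4 = 253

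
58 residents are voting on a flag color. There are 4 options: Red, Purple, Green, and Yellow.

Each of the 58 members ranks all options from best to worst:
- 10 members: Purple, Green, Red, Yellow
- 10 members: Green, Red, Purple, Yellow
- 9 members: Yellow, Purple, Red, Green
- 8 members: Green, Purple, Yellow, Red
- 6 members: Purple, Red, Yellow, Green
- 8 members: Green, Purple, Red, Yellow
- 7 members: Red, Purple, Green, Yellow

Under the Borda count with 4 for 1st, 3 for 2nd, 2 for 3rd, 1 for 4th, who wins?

Purple

Red: 10×2 + 10×3 + 9×2 + 8×1 + 6×3 + 8×2 + 7×4 = 138
Purple: 10×4 + 10×2 + 9×3 + 8×3 + 6×4 + 8×3 + 7×3 = 180
Green: 10×3 + 10×4 + 9×1 + 8×4 + 6×1 + 8×4 + 7×2 = 163
Yellow: 10×1 + 10×1 + 9×4 + 8×2 + 6×2 + 8×1 + 7×1 = 99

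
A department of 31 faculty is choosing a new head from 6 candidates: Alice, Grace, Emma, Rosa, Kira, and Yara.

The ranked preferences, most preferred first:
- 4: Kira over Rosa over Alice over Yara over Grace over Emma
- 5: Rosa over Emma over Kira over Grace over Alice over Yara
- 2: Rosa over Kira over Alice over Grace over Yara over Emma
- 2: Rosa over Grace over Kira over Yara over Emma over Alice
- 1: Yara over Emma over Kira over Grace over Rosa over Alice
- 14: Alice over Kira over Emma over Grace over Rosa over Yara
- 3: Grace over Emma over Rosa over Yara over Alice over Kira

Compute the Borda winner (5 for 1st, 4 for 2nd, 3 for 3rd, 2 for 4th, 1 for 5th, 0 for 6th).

Alice: 4×3 + 5×1 + 2×3 + 2×0 + 1×0 + 14×5 + 3×1 = 96
Grace: 4×1 + 5×2 + 2×2 + 2×4 + 1×2 + 14×2 + 3×5 = 71
Emma: 4×0 + 5×4 + 2×0 + 2×1 + 1×4 + 14×3 + 3×4 = 80
Rosa: 4×4 + 5×5 + 2×5 + 2×5 + 1×1 + 14×1 + 3×3 = 85
Kira: 4×5 + 5×3 + 2×4 + 2×3 + 1×3 + 14×4 + 3×0 = 108
Yara: 4×2 + 5×0 + 2×1 + 2×2 + 1×5 + 14×0 + 3×2 = 25

Kira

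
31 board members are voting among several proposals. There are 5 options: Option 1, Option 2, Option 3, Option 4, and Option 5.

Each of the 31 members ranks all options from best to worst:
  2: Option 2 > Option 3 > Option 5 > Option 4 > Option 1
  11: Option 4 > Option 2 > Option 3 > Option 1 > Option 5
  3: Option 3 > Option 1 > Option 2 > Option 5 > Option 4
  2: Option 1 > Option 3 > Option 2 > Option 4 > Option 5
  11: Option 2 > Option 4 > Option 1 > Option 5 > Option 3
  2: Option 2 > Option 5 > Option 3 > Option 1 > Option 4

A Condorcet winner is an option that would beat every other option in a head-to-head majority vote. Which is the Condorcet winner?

Option 2

Option 2 vs Option 1: 26–5
Option 2 vs Option 3: 26–5
Option 2 vs Option 4: 20–11
Option 2 vs Option 5: 31–0
Option 2 beats every other option.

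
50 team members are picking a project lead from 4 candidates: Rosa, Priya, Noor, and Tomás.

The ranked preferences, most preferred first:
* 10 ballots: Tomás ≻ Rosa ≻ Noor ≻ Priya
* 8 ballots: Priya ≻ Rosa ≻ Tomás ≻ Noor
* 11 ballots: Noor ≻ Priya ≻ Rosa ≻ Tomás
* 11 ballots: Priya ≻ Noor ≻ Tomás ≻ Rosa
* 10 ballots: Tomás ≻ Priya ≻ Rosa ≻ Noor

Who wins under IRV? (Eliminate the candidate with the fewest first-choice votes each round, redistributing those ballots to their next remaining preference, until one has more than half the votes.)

Round 1: Rosa 0, Priya 19, Noor 11, Tomás 20. Rosa eliminated.
Round 2: Priya 19, Noor 11, Tomás 20. Noor eliminated.
Round 3: Priya 30, Tomás 20. Priya has a majority (≥26).

Priya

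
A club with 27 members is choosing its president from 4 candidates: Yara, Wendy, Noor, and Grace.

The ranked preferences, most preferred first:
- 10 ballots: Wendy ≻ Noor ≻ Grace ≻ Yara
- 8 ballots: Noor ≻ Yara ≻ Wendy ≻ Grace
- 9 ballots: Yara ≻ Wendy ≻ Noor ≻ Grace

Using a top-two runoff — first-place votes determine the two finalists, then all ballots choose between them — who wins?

Round 1 first-place votes: Yara 9, Wendy 10, Noor 8, Grace 0. Wendy and Yara advance.
Runoff: Wendy is ranked above Yara on 10 ballots, Yara above Wendy on 17.

Yara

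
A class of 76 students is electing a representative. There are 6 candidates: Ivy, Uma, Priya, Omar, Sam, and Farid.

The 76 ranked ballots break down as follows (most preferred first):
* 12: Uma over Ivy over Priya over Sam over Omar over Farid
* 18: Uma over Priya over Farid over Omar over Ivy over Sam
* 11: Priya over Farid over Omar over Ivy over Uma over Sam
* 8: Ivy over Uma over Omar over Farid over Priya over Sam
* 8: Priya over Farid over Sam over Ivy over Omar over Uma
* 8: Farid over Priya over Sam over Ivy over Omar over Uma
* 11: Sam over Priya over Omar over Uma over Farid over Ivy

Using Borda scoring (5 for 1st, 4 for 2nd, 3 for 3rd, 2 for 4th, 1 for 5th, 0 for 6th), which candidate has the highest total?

Ivy: 12×4 + 18×1 + 11×2 + 8×5 + 8×2 + 8×2 + 11×0 = 160
Uma: 12×5 + 18×5 + 11×1 + 8×4 + 8×0 + 8×0 + 11×2 = 215
Priya: 12×3 + 18×4 + 11×5 + 8×1 + 8×5 + 8×4 + 11×4 = 287
Omar: 12×1 + 18×2 + 11×3 + 8×3 + 8×1 + 8×1 + 11×3 = 154
Sam: 12×2 + 18×0 + 11×0 + 8×0 + 8×3 + 8×3 + 11×5 = 127
Farid: 12×0 + 18×3 + 11×4 + 8×2 + 8×4 + 8×5 + 11×1 = 197

Priya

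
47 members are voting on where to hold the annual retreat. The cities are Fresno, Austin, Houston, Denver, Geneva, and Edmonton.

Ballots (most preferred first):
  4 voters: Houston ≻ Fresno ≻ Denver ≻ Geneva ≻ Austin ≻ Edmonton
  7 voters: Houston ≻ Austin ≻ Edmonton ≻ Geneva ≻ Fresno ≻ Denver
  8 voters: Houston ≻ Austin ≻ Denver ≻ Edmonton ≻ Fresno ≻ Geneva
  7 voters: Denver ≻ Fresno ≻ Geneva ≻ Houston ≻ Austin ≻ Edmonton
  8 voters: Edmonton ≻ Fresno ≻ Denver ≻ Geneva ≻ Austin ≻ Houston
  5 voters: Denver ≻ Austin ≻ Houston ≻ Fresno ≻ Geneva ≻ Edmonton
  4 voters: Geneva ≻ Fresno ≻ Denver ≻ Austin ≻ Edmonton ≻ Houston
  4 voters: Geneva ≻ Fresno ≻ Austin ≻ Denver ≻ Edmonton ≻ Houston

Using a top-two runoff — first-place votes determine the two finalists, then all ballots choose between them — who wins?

Denver

Round 1 first-place votes: Fresno 0, Austin 0, Houston 19, Denver 12, Geneva 8, Edmonton 8. Houston and Denver advance.
Runoff: Houston is ranked above Denver on 19 ballots, Denver above Houston on 28.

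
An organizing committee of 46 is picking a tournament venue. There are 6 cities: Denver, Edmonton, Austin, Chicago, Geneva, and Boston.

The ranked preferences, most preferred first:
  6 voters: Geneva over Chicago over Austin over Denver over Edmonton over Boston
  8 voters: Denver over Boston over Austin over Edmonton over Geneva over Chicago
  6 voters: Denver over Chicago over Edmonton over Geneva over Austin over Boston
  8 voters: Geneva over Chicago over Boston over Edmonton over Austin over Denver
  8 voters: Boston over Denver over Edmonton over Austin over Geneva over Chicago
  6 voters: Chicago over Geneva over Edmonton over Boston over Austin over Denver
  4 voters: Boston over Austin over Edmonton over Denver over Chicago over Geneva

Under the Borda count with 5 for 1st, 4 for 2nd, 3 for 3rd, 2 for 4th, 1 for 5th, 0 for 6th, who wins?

Denver: 6×2 + 8×5 + 6×5 + 8×0 + 8×4 + 6×0 + 4×2 = 122
Edmonton: 6×1 + 8×2 + 6×3 + 8×2 + 8×3 + 6×3 + 4×3 = 110
Austin: 6×3 + 8×3 + 6×1 + 8×1 + 8×2 + 6×1 + 4×4 = 94
Chicago: 6×4 + 8×0 + 6×4 + 8×4 + 8×0 + 6×5 + 4×1 = 114
Geneva: 6×5 + 8×1 + 6×2 + 8×5 + 8×1 + 6×4 + 4×0 = 122
Boston: 6×0 + 8×4 + 6×0 + 8×3 + 8×5 + 6×2 + 4×5 = 128

Boston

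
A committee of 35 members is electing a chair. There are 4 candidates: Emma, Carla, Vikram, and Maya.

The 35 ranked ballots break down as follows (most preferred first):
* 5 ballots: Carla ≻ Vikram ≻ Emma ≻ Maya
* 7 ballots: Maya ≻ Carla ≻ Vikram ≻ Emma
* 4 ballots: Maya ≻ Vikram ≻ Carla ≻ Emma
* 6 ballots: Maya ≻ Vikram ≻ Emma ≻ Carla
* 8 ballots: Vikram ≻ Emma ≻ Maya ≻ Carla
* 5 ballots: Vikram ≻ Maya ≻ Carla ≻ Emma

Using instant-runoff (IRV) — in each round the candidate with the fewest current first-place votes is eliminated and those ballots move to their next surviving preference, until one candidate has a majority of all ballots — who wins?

Vikram

Round 1: Emma 0, Carla 5, Vikram 13, Maya 17. Emma eliminated.
Round 2: Carla 5, Vikram 13, Maya 17. Carla eliminated.
Round 3: Vikram 18, Maya 17. Vikram has a majority (≥18).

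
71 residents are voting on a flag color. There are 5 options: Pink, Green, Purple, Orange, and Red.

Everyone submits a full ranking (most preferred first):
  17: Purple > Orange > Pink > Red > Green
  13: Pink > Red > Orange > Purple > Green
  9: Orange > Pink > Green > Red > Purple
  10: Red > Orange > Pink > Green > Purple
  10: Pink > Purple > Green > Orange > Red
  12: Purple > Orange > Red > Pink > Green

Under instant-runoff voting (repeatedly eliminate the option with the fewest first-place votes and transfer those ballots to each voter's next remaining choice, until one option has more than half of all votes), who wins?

Pink

Round 1: Pink 23, Green 0, Purple 29, Orange 9, Red 10. Green eliminated.
Round 2: Pink 23, Purple 29, Orange 9, Red 10. Orange eliminated.
Round 3: Pink 32, Purple 29, Red 10. Red eliminated.
Round 4: Pink 42, Purple 29. Pink has a majority (≥36).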